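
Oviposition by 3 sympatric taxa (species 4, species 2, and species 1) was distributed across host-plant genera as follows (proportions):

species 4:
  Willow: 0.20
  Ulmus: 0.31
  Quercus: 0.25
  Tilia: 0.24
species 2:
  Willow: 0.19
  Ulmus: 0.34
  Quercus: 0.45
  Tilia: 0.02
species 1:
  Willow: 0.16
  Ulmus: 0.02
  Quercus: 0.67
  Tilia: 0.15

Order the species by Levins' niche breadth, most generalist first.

Σp_4ᵢ² = 0.20² + 0.31² + 0.25² + 0.24² = 0.0400 + 0.0961 + 0.0625 + 0.0576 = 0.2562
B_4 = 1 / 0.2562 = 3.9032
Σp_2ᵢ² = 0.19² + 0.34² + 0.45² + 0.02² = 0.0361 + 0.1156 + 0.2025 + 0.0004 = 0.3546
B_2 = 1 / 0.3546 = 2.8201
Σp_1ᵢ² = 0.16² + 0.02² + 0.67² + 0.15² = 0.0256 + 0.0004 + 0.4489 + 0.0225 = 0.4974
B_1 = 1 / 0.4974 = 2.0105
Ranking by B (broadest → narrowest): species 4 (3.90) > species 2 (2.82) > species 1 (2.01)

species 4 > species 2 > species 1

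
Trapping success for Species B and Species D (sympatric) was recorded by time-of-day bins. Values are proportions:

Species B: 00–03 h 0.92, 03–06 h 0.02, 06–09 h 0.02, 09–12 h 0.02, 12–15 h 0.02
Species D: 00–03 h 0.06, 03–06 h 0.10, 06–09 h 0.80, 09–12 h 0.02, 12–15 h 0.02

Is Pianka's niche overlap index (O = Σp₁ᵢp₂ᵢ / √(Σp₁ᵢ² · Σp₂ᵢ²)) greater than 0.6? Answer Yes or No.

Σ p₁ᵢp₂ᵢ = 0.0552 + 0.0020 + 0.0160 + 0.0004 + 0.0004 = 0.0740
Σp_1ᵢ² = 0.92² + 0.02² + 0.02² + 0.02² + 0.02² = 0.8464 + 0.0004 + 0.0004 + 0.0004 + 0.0004 = 0.8480
Σp_2ᵢ² = 0.06² + 0.10² + 0.80² + 0.02² + 0.02² = 0.0036 + 0.0100 + 0.6400 + 0.0004 + 0.0004 = 0.6544
O = 0.0740 / √(0.8480 × 0.6544) = 0.0740 / 0.74494 = 0.0993
O = 0.0993 < 0.6 → No.

No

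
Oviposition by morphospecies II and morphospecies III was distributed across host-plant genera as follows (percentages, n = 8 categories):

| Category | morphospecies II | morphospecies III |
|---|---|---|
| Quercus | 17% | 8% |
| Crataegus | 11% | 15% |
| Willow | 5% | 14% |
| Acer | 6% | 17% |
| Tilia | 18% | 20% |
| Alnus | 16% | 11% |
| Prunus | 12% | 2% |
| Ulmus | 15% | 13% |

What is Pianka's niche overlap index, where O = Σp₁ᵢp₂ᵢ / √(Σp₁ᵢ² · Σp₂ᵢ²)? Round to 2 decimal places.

0.85

Convert percentages to proportions (divide by 100).
Σ p₁ᵢp₂ᵢ = 0.0136 + 0.0165 + 0.0070 + 0.0102 + 0.0360 + 0.0176 + 0.0024 + 0.0195 = 0.1228
Σp_1ᵢ² = 0.17² + 0.11² + 0.05² + 0.06² + 0.18² + 0.16² + 0.12² + 0.15² = 0.0289 + 0.0121 + 0.0025 + 0.0036 + 0.0324 + 0.0256 + 0.0144 + 0.0225 = 0.1420
Σp_2ᵢ² = 0.08² + 0.15² + 0.14² + 0.17² + 0.20² + 0.11² + 0.02² + 0.13² = 0.0064 + 0.0225 + 0.0196 + 0.0289 + 0.0400 + 0.0121 + 0.0004 + 0.0169 = 0.1468
O = 0.1228 / √(0.1420 × 0.1468) = 0.1228 / 0.14438 = 0.8505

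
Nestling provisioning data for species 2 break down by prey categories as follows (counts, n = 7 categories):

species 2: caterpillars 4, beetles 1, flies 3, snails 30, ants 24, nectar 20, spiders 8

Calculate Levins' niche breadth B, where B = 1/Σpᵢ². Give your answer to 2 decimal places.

Proportions for species 2 (n=90): 4/90=0.0444, 1/90=0.0111, 3/90=0.0333, 30/90=0.3333, 24/90=0.2667, 20/90=0.2222, 8/90=0.0889
Σpᵢ² = 0.0444² + 0.0111² + 0.0333² + 0.3333² + 0.2667² + 0.2222² + 0.0889² = 0.001971 + 0.000123 + 0.001109 + 0.111089 + 0.071129 + 0.049373 + 0.007903 = 0.242697
B = 1 / 0.242697 = 4.1204

4.12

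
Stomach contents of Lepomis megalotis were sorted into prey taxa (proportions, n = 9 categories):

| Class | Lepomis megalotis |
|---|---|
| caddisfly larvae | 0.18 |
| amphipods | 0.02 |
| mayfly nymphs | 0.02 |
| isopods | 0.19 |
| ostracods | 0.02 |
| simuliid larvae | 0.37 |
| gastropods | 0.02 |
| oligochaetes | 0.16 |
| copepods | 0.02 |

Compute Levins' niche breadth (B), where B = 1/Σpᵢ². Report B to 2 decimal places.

4.29

Σpᵢ² = 0.18² + 0.02² + 0.02² + 0.19² + 0.02² + 0.37² + 0.02² + 0.16² + 0.02² = 0.0324 + 0.0004 + 0.0004 + 0.0361 + 0.0004 + 0.1369 + 0.0004 + 0.0256 + 0.0004 = 0.2330
B = 1 / 0.2330 = 4.2918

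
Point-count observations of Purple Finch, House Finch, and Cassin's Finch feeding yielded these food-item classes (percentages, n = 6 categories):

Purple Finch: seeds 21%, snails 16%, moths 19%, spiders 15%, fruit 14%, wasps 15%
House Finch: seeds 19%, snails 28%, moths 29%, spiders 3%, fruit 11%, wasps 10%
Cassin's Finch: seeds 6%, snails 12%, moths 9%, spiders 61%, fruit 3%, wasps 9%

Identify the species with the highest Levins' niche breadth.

Convert percentages to proportions (divide by 100).
Σp_Purpᵢ² = 0.21² + 0.16² + 0.19² + 0.15² + 0.14² + 0.15² = 0.0441 + 0.0256 + 0.0361 + 0.0225 + 0.0196 + 0.0225 = 0.1704
B_Purp = 1 / 0.1704 = 5.8685
Σp_Housᵢ² = 0.19² + 0.28² + 0.29² + 0.03² + 0.11² + 0.10² = 0.0361 + 0.0784 + 0.0841 + 0.0009 + 0.0121 + 0.0100 = 0.2216
B_Hous = 1 / 0.2216 = 4.5126
Σp_Cassᵢ² = 0.06² + 0.12² + 0.09² + 0.61² + 0.03² + 0.09² = 0.0036 + 0.0144 + 0.0081 + 0.3721 + 0.0009 + 0.0081 = 0.4072
B_Cass = 1 / 0.4072 = 2.4558
Highest B → broadest niche (most generalist): Purple Finch (B = 5.87).

Purple Finch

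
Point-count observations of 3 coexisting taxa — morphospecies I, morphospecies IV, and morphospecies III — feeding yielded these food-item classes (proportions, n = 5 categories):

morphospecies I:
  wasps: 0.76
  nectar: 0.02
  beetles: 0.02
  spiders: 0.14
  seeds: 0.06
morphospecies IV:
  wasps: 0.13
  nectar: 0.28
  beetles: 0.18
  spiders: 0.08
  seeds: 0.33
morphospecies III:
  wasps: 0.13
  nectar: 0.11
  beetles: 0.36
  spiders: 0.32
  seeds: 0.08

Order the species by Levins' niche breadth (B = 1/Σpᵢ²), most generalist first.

Σp_Iᵢ² = 0.76² + 0.02² + 0.02² + 0.14² + 0.06² = 0.5776 + 0.0004 + 0.0004 + 0.0196 + 0.0036 = 0.6016
B_I = 1 / 0.6016 = 1.6622
Σp_IVᵢ² = 0.13² + 0.28² + 0.18² + 0.08² + 0.33² = 0.0169 + 0.0784 + 0.0324 + 0.0064 + 0.1089 = 0.2430
B_IV = 1 / 0.2430 = 4.1152
Σp_IIIᵢ² = 0.13² + 0.11² + 0.36² + 0.32² + 0.08² = 0.0169 + 0.0121 + 0.1296 + 0.1024 + 0.0064 = 0.2674
B_III = 1 / 0.2674 = 3.7397
Ranking by B (broadest → narrowest): morphospecies IV (4.12) > morphospecies III (3.74) > morphospecies I (1.66)

morphospecies IV > morphospecies III > morphospecies I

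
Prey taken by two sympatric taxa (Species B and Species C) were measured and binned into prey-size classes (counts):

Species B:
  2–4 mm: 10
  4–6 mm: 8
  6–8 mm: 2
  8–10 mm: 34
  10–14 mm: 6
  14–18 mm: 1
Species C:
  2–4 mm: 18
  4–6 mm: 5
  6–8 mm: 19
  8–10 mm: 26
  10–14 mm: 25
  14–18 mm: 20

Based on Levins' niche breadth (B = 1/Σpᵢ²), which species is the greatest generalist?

Species C

Proportions for Species B (n=61): 10/61=0.1639, 8/61=0.1311, 2/61=0.0328, 34/61=0.5574, 6/61=0.0984, 1/61=0.0164
Proportions for Species C (n=113): 18/113=0.1593, 5/113=0.0442, 19/113=0.1681, 26/113=0.2301, 25/113=0.2212, 20/113=0.1770
Σp_Bᵢ² = 0.1639² + 0.1311² + 0.0328² + 0.5574² + 0.0984² + 0.0164² = 0.026863 + 0.017187 + 0.001076 + 0.310695 + 0.009683 + 0.000269 = 0.365773
B_B = 1 / 0.365773 = 2.7339
Σp_Cᵢ² = 0.1593² + 0.0442² + 0.1681² + 0.2301² + 0.2212² + 0.1770² = 0.025376 + 0.001954 + 0.028258 + 0.052946 + 0.048929 + 0.031329 = 0.188792
B_C = 1 / 0.188792 = 5.2968
Highest B → broadest niche (most generalist): Species C (B = 5.30).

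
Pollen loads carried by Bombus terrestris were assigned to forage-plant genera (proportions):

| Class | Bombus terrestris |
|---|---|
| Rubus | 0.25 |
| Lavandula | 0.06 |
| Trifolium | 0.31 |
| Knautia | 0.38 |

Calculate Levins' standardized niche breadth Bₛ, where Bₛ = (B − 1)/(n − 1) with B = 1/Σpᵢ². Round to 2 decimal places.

0.75

Σpᵢ² = 0.25² + 0.06² + 0.31² + 0.38² = 0.0625 + 0.0036 + 0.0961 + 0.1444 = 0.3066
B = 1 / 0.3066 = 3.2616
Bₛ = (B − 1)/(n − 1) = (3.2616 − 1)/(4 − 1) = 2.2616/3 = 0.7539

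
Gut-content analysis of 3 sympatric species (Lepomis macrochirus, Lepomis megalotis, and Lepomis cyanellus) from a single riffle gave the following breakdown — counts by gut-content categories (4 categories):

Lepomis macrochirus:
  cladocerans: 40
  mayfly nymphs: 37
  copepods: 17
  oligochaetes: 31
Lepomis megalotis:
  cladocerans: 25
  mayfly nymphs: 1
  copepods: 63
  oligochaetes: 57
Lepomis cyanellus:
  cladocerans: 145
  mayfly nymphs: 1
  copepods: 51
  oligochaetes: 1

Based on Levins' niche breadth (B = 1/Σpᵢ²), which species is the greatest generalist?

Lepomis macrochirus

Proportions for Lepomis macrochirus (n=125): 40/125=0.3200, 37/125=0.2960, 17/125=0.1360, 31/125=0.2480
Proportions for Lepomis megalotis (n=146): 25/146=0.1712, 1/146=0.0068, 63/146=0.4315, 57/146=0.3904
Proportions for Lepomis cyanellus (n=198): 145/198=0.7323, 1/198=0.0051, 51/198=0.2576, 1/198=0.0051
Σp_macrᵢ² = 0.3200² + 0.2960² + 0.1360² + 0.2480² = 0.102400 + 0.087616 + 0.018496 + 0.061504 = 0.270016
B_macr = 1 / 0.270016 = 3.7035
Σp_megaᵢ² = 0.1712² + 0.0068² + 0.4315² + 0.3904² = 0.029309 + 0.000046 + 0.186192 + 0.152412 = 0.367959
B_mega = 1 / 0.367959 = 2.7177
Σp_cyanᵢ² = 0.7323² + 0.0051² + 0.2576² + 0.0051² = 0.536263 + 0.000026 + 0.066358 + 0.000026 = 0.602673
B_cyan = 1 / 0.602673 = 1.6593
Highest B → broadest niche (most generalist): Lepomis macrochirus (B = 3.70).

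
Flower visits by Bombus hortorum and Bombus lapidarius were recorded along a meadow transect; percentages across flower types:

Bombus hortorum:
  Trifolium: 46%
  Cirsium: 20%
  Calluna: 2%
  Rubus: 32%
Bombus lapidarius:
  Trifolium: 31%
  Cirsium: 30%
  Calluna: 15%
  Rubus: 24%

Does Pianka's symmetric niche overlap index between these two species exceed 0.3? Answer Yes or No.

Convert percentages to proportions (divide by 100).
Σ p₁ᵢp₂ᵢ = 0.1426 + 0.0600 + 0.0030 + 0.0768 = 0.2824
Σp_1ᵢ² = 0.46² + 0.20² + 0.02² + 0.32² = 0.2116 + 0.0400 + 0.0004 + 0.1024 = 0.3544
Σp_2ᵢ² = 0.31² + 0.30² + 0.15² + 0.24² = 0.0961 + 0.0900 + 0.0225 + 0.0576 = 0.2662
O = 0.2824 / √(0.3544 × 0.2662) = 0.2824 / 0.30715 = 0.9194
O = 0.9194 > 0.3 → Yes.

Yes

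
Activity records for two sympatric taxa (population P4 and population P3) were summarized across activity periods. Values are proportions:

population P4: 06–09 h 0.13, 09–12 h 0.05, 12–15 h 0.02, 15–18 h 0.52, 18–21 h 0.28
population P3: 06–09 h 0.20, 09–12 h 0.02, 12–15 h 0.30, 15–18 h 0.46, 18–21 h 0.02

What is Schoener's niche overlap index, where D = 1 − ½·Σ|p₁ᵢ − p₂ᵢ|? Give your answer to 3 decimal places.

0.650

Σ|p₁ᵢ − p₂ᵢ| = 0.07 + 0.03 + 0.28 + 0.06 + 0.26 = 0.70
D = 1 − ½ × 0.70 = 1 − 0.350 = 0.65000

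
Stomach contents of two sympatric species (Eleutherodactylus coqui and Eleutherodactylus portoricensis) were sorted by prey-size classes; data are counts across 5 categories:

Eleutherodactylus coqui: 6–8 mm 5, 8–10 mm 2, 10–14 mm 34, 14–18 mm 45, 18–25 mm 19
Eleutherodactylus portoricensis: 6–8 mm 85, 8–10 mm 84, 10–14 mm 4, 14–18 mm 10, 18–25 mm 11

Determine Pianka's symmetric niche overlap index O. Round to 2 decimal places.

Proportions for Eleutherodactylus coqui (n=105): 5/105=0.0476, 2/105=0.0190, 34/105=0.3238, 45/105=0.4286, 19/105=0.1810
Proportions for Eleutherodactylus portoricensis (n=194): 85/194=0.4381, 84/194=0.4330, 4/194=0.0206, 10/194=0.0515, 11/194=0.0567
Σ p₁ᵢp₂ᵢ = 0.020854 + 0.008227 + 0.006670 + 0.022073 + 0.010263 = 0.068087
Σp_1ᵢ² = 0.0476² + 0.0190² + 0.3238² + 0.4286² + 0.1810² = 0.002266 + 0.000361 + 0.104846 + 0.183698 + 0.032761 = 0.323932
Σp_2ᵢ² = 0.4381² + 0.4330² + 0.0206² + 0.0515² + 0.0567² = 0.191932 + 0.187489 + 0.000424 + 0.002652 + 0.003215 = 0.385712
O = 0.068087 / √(0.323932 × 0.385712) = 0.068087 / 0.3534748 = 0.1926

0.19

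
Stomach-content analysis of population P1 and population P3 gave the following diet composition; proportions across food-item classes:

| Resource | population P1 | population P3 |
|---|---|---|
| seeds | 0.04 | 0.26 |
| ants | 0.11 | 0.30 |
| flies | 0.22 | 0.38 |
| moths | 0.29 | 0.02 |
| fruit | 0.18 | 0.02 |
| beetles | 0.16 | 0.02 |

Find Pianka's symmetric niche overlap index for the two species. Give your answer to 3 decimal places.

Σ p₁ᵢp₂ᵢ = 0.0104 + 0.0330 + 0.0836 + 0.0058 + 0.0036 + 0.0032 = 0.1396
Σp_1ᵢ² = 0.04² + 0.11² + 0.22² + 0.29² + 0.18² + 0.16² = 0.0016 + 0.0121 + 0.0484 + 0.0841 + 0.0324 + 0.0256 = 0.2042
Σp_2ᵢ² = 0.26² + 0.30² + 0.38² + 0.02² + 0.02² + 0.02² = 0.0676 + 0.0900 + 0.1444 + 0.0004 + 0.0004 + 0.0004 = 0.3032
O = 0.1396 / √(0.2042 × 0.3032) = 0.1396 / 0.248824 = 0.56104

0.561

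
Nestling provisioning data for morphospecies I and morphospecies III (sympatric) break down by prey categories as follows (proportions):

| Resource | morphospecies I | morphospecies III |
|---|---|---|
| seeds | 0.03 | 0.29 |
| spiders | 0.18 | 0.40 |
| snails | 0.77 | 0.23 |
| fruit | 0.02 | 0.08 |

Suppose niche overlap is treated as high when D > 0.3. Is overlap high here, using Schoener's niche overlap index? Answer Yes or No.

Yes

Σ|p₁ᵢ − p₂ᵢ| = 0.26 + 0.22 + 0.54 + 0.06 = 1.08
D = 1 − ½ × 1.08 = 1 − 0.540 = 0.4600
D = 0.4600 > 0.3 → Yes.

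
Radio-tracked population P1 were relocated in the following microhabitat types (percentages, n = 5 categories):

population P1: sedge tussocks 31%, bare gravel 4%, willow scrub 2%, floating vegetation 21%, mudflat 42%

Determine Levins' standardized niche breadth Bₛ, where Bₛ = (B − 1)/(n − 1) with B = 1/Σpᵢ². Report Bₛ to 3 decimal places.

Convert percentages to proportions (divide by 100).
Σpᵢ² = 0.31² + 0.04² + 0.02² + 0.21² + 0.42² = 0.0961 + 0.0016 + 0.0004 + 0.0441 + 0.1764 = 0.3186
B = 1 / 0.3186 = 3.13873
Bₛ = (B − 1)/(n − 1) = (3.13873 − 1)/(5 − 1) = 2.13873/4 = 0.53468

0.535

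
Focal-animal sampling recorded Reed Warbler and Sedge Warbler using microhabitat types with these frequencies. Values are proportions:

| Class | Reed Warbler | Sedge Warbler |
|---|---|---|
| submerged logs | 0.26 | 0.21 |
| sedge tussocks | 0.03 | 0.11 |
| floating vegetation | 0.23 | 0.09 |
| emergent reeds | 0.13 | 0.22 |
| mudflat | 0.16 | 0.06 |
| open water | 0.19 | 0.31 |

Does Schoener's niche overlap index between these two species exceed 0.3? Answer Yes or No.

Σ|p₁ᵢ − p₂ᵢ| = 0.05 + 0.08 + 0.14 + 0.09 + 0.10 + 0.12 = 0.58
D = 1 − ½ × 0.58 = 1 − 0.290 = 0.7100
D = 0.7100 > 0.3 → Yes.

Yes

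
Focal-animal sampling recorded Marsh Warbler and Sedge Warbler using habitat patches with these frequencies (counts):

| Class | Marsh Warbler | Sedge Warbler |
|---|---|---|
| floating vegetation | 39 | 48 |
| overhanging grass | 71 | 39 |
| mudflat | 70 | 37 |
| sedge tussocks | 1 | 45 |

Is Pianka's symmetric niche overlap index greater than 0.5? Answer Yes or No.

Proportions for Marsh Warbler (n=181): 39/181=0.2155, 71/181=0.3923, 70/181=0.3867, 1/181=0.0055
Proportions for Sedge Warbler (n=169): 48/169=0.2840, 39/169=0.2308, 37/169=0.2189, 45/169=0.2663
Σ p₁ᵢp₂ᵢ = 0.061202 + 0.090543 + 0.084649 + 0.001465 = 0.237859
Σp_1ᵢ² = 0.2155² + 0.3923² + 0.3867² + 0.0055² = 0.046440 + 0.153899 + 0.149537 + 0.000030 = 0.349906
Σp_2ᵢ² = 0.2840² + 0.2308² + 0.2189² + 0.2663² = 0.080656 + 0.053269 + 0.047917 + 0.070916 = 0.252758
O = 0.237859 / √(0.349906 × 0.252758) = 0.237859 / 0.2973912 = 0.7998
O = 0.7998 > 0.5 → Yes.

Yes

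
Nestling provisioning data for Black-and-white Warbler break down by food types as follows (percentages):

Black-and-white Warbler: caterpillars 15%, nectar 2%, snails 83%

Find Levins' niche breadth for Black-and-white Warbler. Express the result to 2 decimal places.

Convert percentages to proportions (divide by 100).
Σpᵢ² = 0.15² + 0.02² + 0.83² = 0.0225 + 0.0004 + 0.6889 = 0.7118
B = 1 / 0.7118 = 1.4049

1.40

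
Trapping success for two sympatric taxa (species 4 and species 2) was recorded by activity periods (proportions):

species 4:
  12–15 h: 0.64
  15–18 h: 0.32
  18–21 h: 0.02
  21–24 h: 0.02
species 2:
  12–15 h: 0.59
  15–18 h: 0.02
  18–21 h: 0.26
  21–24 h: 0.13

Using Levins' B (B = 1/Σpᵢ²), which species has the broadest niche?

Σp_4ᵢ² = 0.64² + 0.32² + 0.02² + 0.02² = 0.4096 + 0.1024 + 0.0004 + 0.0004 = 0.5128
B_4 = 1 / 0.5128 = 1.9501
Σp_2ᵢ² = 0.59² + 0.02² + 0.26² + 0.13² = 0.3481 + 0.0004 + 0.0676 + 0.0169 = 0.4330
B_2 = 1 / 0.4330 = 2.3095
Highest B → broadest niche (most generalist): species 2 (B = 2.31).

species 2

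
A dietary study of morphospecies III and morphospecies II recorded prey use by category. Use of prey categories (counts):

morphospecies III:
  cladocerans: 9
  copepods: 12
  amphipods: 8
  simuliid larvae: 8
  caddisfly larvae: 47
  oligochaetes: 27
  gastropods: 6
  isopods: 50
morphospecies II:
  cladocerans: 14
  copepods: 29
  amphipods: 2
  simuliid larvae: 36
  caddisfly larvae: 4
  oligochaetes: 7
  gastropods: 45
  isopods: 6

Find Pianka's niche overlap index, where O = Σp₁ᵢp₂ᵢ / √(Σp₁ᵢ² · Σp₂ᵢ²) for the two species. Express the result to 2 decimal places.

Proportions for morphospecies III (n=167): 9/167=0.0539, 12/167=0.0719, 8/167=0.0479, 8/167=0.0479, 47/167=0.2814, 27/167=0.1617, 6/167=0.0359, 50/167=0.2994
Proportions for morphospecies II (n=143): 14/143=0.0979, 29/143=0.2028, 2/143=0.0140, 36/143=0.2517, 4/143=0.0280, 7/143=0.0490, 45/143=0.3147, 6/143=0.0420
Σ p₁ᵢp₂ᵢ = 0.005277 + 0.014581 + 0.000671 + 0.012056 + 0.007879 + 0.007923 + 0.011298 + 0.012575 = 0.072260
Σp_1ᵢ² = 0.0539² + 0.0719² + 0.0479² + 0.0479² + 0.2814² + 0.1617² + 0.0359² + 0.2994² = 0.002905 + 0.005170 + 0.002294 + 0.002294 + 0.079186 + 0.026147 + 0.001289 + 0.089640 = 0.208925
Σp_2ᵢ² = 0.0979² + 0.2028² + 0.0140² + 0.2517² + 0.0280² + 0.0490² + 0.3147² + 0.0420² = 0.009584 + 0.041128 + 0.000196 + 0.063353 + 0.000784 + 0.002401 + 0.099036 + 0.001764 = 0.218246
O = 0.072260 / √(0.208925 × 0.218246) = 0.072260 / 0.2135346 = 0.3384

0.34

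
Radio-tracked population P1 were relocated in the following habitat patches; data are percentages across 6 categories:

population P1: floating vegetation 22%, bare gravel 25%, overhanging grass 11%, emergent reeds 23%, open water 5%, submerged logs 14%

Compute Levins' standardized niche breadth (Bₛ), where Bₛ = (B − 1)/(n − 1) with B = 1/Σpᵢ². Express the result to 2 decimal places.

Convert percentages to proportions (divide by 100).
Σpᵢ² = 0.22² + 0.25² + 0.11² + 0.23² + 0.05² + 0.14² = 0.0484 + 0.0625 + 0.0121 + 0.0529 + 0.0025 + 0.0196 = 0.1980
B = 1 / 0.1980 = 5.0505
Bₛ = (B − 1)/(n − 1) = (5.0505 − 1)/(6 − 1) = 4.0505/5 = 0.8101

0.81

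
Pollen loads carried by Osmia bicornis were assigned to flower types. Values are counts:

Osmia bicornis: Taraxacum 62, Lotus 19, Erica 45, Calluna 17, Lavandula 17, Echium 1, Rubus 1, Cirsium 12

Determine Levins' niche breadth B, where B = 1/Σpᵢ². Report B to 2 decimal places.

4.35

Proportions for Osmia bicornis (n=174): 62/174=0.3563, 19/174=0.1092, 45/174=0.2586, 17/174=0.0977, 17/174=0.0977, 1/174=0.0057, 1/174=0.0057, 12/174=0.0690
Σpᵢ² = 0.3563² + 0.1092² + 0.2586² + 0.0977² + 0.0977² + 0.0057² + 0.0057² + 0.0690² = 0.126950 + 0.011925 + 0.066874 + 0.009545 + 0.009545 + 0.000032 + 0.000032 + 0.004761 = 0.229664
B = 1 / 0.229664 = 4.3542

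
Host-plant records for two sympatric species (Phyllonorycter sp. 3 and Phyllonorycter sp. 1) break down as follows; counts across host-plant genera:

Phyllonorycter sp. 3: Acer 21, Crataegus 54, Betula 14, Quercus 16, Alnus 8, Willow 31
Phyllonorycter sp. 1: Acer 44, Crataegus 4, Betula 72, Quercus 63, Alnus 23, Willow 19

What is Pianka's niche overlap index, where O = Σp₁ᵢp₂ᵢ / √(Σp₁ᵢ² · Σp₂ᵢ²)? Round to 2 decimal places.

0.52

Proportions for Phyllonorycter sp. 3 (n=144): 21/144=0.1458, 54/144=0.3750, 14/144=0.0972, 16/144=0.1111, 8/144=0.0556, 31/144=0.2153
Proportions for Phyllonorycter sp. 1 (n=225): 44/225=0.1956, 4/225=0.0178, 72/225=0.3200, 63/225=0.2800, 23/225=0.1022, 19/225=0.0844
Σ p₁ᵢp₂ᵢ = 0.028518 + 0.006675 + 0.031104 + 0.031108 + 0.005682 + 0.018171 = 0.121258
Σp_1ᵢ² = 0.1458² + 0.3750² + 0.0972² + 0.1111² + 0.0556² + 0.2153² = 0.021258 + 0.140625 + 0.009448 + 0.012343 + 0.003091 + 0.046354 = 0.233119
Σp_2ᵢ² = 0.1956² + 0.0178² + 0.3200² + 0.2800² + 0.1022² + 0.0844² = 0.038259 + 0.000317 + 0.102400 + 0.078400 + 0.010445 + 0.007123 = 0.236944
O = 0.121258 / √(0.233119 × 0.236944) = 0.121258 / 0.2350237 = 0.5159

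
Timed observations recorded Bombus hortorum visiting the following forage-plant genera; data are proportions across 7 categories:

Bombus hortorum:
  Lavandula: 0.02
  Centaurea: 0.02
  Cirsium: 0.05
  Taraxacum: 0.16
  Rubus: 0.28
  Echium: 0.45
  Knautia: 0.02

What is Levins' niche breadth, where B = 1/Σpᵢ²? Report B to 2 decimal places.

Σpᵢ² = 0.02² + 0.02² + 0.05² + 0.16² + 0.28² + 0.45² + 0.02² = 0.0004 + 0.0004 + 0.0025 + 0.0256 + 0.0784 + 0.2025 + 0.0004 = 0.3102
B = 1 / 0.3102 = 3.2237

3.22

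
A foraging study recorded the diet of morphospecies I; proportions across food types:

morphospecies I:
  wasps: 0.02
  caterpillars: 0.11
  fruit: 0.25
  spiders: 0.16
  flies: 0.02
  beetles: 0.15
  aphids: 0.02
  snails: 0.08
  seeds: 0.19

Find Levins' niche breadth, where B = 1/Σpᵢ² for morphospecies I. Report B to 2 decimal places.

Σpᵢ² = 0.02² + 0.11² + 0.25² + 0.16² + 0.02² + 0.15² + 0.02² + 0.08² + 0.19² = 0.0004 + 0.0121 + 0.0625 + 0.0256 + 0.0004 + 0.0225 + 0.0004 + 0.0064 + 0.0361 = 0.1664
B = 1 / 0.1664 = 6.0096

6.01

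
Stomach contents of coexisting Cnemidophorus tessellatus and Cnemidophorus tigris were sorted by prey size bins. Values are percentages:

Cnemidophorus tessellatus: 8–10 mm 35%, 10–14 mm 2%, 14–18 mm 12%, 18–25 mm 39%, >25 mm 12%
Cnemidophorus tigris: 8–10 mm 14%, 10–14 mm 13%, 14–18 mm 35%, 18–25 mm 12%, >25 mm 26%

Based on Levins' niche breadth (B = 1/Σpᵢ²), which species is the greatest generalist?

Cnemidophorus tigris

Convert percentages to proportions (divide by 100).
Σp_tessᵢ² = 0.35² + 0.02² + 0.12² + 0.39² + 0.12² = 0.1225 + 0.0004 + 0.0144 + 0.1521 + 0.0144 = 0.3038
B_tess = 1 / 0.3038 = 3.2916
Σp_tigrᵢ² = 0.14² + 0.13² + 0.35² + 0.12² + 0.26² = 0.0196 + 0.0169 + 0.1225 + 0.0144 + 0.0676 = 0.2410
B_tigr = 1 / 0.2410 = 4.1494
Highest B → broadest niche (most generalist): Cnemidophorus tigris (B = 4.15).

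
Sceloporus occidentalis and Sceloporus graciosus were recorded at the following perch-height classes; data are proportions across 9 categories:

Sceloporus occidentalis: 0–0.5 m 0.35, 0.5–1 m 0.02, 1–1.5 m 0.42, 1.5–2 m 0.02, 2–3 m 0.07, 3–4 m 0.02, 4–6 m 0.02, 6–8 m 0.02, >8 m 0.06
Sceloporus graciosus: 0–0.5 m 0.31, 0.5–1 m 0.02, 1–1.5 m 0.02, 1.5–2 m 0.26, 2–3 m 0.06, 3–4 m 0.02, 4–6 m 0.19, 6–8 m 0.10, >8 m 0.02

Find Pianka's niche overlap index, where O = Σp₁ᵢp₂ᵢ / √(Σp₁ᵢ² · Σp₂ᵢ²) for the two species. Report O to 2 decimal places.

Σ p₁ᵢp₂ᵢ = 0.1085 + 0.0004 + 0.0084 + 0.0052 + 0.0042 + 0.0004 + 0.0038 + 0.0020 + 0.0012 = 0.1341
Σp_1ᵢ² = 0.35² + 0.02² + 0.42² + 0.02² + 0.07² + 0.02² + 0.02² + 0.02² + 0.06² = 0.1225 + 0.0004 + 0.1764 + 0.0004 + 0.0049 + 0.0004 + 0.0004 + 0.0004 + 0.0036 = 0.3094
Σp_2ᵢ² = 0.31² + 0.02² + 0.02² + 0.26² + 0.06² + 0.02² + 0.19² + 0.10² + 0.02² = 0.0961 + 0.0004 + 0.0004 + 0.0676 + 0.0036 + 0.0004 + 0.0361 + 0.0100 + 0.0004 = 0.2150
O = 0.1341 / √(0.3094 × 0.2150) = 0.1341 / 0.25792 = 0.5199

0.52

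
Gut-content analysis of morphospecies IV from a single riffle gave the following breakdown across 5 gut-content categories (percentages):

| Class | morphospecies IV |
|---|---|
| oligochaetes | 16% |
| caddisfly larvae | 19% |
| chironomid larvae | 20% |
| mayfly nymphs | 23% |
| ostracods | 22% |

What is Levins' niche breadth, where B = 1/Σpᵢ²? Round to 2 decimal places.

Convert percentages to proportions (divide by 100).
Σpᵢ² = 0.16² + 0.19² + 0.20² + 0.23² + 0.22² = 0.0256 + 0.0361 + 0.0400 + 0.0529 + 0.0484 = 0.2030
B = 1 / 0.2030 = 4.9261

4.93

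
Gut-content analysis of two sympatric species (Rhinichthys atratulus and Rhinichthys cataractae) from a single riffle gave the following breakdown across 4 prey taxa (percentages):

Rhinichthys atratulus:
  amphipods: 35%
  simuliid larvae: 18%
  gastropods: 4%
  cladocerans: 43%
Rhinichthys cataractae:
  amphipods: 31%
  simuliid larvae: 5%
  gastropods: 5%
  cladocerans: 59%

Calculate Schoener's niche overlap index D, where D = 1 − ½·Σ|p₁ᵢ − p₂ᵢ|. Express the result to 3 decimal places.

0.830

Convert percentages to proportions (divide by 100).
Σ|p₁ᵢ − p₂ᵢ| = 0.04 + 0.13 + 0.01 + 0.16 = 0.34
D = 1 − ½ × 0.34 = 1 − 0.170 = 0.83000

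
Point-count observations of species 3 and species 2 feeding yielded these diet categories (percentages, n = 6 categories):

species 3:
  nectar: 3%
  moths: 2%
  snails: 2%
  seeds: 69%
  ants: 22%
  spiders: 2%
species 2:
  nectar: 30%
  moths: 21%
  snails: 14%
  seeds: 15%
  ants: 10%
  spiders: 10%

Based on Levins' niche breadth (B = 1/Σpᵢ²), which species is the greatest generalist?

species 2

Convert percentages to proportions (divide by 100).
Σp_3ᵢ² = 0.03² + 0.02² + 0.02² + 0.69² + 0.22² + 0.02² = 0.0009 + 0.0004 + 0.0004 + 0.4761 + 0.0484 + 0.0004 = 0.5266
B_3 = 1 / 0.5266 = 1.8990
Σp_2ᵢ² = 0.30² + 0.21² + 0.14² + 0.15² + 0.10² + 0.10² = 0.0900 + 0.0441 + 0.0196 + 0.0225 + 0.0100 + 0.0100 = 0.1962
B_2 = 1 / 0.1962 = 5.0968
Highest B → broadest niche (most generalist): species 2 (B = 5.10).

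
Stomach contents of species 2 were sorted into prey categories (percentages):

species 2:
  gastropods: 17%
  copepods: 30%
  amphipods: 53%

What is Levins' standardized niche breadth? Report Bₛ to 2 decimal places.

0.75

Convert percentages to proportions (divide by 100).
Σpᵢ² = 0.17² + 0.30² + 0.53² = 0.0289 + 0.0900 + 0.2809 = 0.3998
B = 1 / 0.3998 = 2.5013
Bₛ = (B − 1)/(n − 1) = (2.5013 − 1)/(3 − 1) = 1.5013/2 = 0.7507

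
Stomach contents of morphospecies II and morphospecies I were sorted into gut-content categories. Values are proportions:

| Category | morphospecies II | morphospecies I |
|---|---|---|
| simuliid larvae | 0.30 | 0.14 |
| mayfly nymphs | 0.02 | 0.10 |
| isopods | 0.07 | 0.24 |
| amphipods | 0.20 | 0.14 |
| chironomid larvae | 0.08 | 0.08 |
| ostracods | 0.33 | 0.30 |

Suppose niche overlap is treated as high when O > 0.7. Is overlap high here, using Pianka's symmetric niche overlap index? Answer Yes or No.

Yes

Σ p₁ᵢp₂ᵢ = 0.0420 + 0.0020 + 0.0168 + 0.0280 + 0.0064 + 0.0990 = 0.1942
Σp_1ᵢ² = 0.30² + 0.02² + 0.07² + 0.20² + 0.08² + 0.33² = 0.0900 + 0.0004 + 0.0049 + 0.0400 + 0.0064 + 0.1089 = 0.2506
Σp_2ᵢ² = 0.14² + 0.10² + 0.24² + 0.14² + 0.08² + 0.30² = 0.0196 + 0.0100 + 0.0576 + 0.0196 + 0.0064 + 0.0900 = 0.2032
O = 0.1942 / √(0.2506 × 0.2032) = 0.1942 / 0.22566 = 0.8606
O = 0.8606 > 0.7 → Yes.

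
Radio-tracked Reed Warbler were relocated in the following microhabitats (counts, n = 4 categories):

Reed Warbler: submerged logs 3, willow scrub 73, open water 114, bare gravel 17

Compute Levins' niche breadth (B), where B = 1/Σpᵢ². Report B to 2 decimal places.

2.30

Proportions for Reed Warbler (n=207): 3/207=0.0145, 73/207=0.3527, 114/207=0.5507, 17/207=0.0821
Σpᵢ² = 0.0145² + 0.3527² + 0.5507² + 0.0821² = 0.000210 + 0.124397 + 0.303270 + 0.006740 = 0.434617
B = 1 / 0.434617 = 2.3009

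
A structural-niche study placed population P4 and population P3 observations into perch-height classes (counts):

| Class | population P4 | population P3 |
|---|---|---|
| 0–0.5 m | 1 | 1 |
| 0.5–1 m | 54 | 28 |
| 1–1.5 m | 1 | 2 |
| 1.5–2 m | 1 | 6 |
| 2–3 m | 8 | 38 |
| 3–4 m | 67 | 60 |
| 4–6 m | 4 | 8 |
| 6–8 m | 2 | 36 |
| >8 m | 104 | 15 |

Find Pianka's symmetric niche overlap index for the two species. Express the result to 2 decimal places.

Proportions for population P4 (n=242): 1/242=0.0041, 54/242=0.2231, 1/242=0.0041, 1/242=0.0041, 8/242=0.0331, 67/242=0.2769, 4/242=0.0165, 2/242=0.0083, 104/242=0.4298
Proportions for population P3 (n=194): 1/194=0.0052, 28/194=0.1443, 2/194=0.0103, 6/194=0.0309, 38/194=0.1959, 60/194=0.3093, 8/194=0.0412, 36/194=0.1856, 15/194=0.0773
Σ p₁ᵢp₂ᵢ = 0.000021 + 0.032193 + 0.000042 + 0.000127 + 0.006484 + 0.085645 + 0.000680 + 0.001540 + 0.033224 = 0.159956
Σp_1ᵢ² = 0.0041² + 0.2231² + 0.0041² + 0.0041² + 0.0331² + 0.2769² + 0.0165² + 0.0083² + 0.4298² = 0.000017 + 0.049774 + 0.000017 + 0.000017 + 0.001096 + 0.076674 + 0.000272 + 0.000069 + 0.184728 = 0.312664
Σp_2ᵢ² = 0.0052² + 0.1443² + 0.0103² + 0.0309² + 0.1959² + 0.3093² + 0.0412² + 0.1856² + 0.0773² = 0.000027 + 0.020822 + 0.000106 + 0.000955 + 0.038377 + 0.095666 + 0.001697 + 0.034447 + 0.005975 = 0.198072
O = 0.159956 / √(0.312664 × 0.198072) = 0.159956 / 0.2488574 = 0.6428

0.64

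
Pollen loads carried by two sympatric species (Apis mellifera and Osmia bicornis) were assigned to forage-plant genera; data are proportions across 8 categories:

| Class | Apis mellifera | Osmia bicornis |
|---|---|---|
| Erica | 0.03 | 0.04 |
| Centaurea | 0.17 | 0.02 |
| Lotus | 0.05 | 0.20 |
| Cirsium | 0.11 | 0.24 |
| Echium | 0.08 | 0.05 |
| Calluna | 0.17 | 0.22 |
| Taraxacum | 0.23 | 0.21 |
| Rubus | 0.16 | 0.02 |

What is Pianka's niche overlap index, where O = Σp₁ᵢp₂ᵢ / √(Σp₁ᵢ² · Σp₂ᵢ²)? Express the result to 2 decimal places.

Σ p₁ᵢp₂ᵢ = 0.0012 + 0.0034 + 0.0100 + 0.0264 + 0.0040 + 0.0374 + 0.0483 + 0.0032 = 0.1339
Σp_1ᵢ² = 0.03² + 0.17² + 0.05² + 0.11² + 0.08² + 0.17² + 0.23² + 0.16² = 0.0009 + 0.0289 + 0.0025 + 0.0121 + 0.0064 + 0.0289 + 0.0529 + 0.0256 = 0.1582
Σp_2ᵢ² = 0.04² + 0.02² + 0.20² + 0.24² + 0.05² + 0.22² + 0.21² + 0.02² = 0.0016 + 0.0004 + 0.0400 + 0.0576 + 0.0025 + 0.0484 + 0.0441 + 0.0004 = 0.1950
O = 0.1339 / √(0.1582 × 0.1950) = 0.1339 / 0.17564 = 0.7624

0.76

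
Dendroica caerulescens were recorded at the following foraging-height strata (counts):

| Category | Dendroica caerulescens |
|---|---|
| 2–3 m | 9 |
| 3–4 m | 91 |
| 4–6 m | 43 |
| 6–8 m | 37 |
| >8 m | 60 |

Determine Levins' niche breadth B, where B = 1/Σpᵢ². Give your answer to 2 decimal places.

Proportions for Dendroica caerulescens (n=240): 9/240=0.0375, 91/240=0.3792, 43/240=0.1792, 37/240=0.1542, 60/240=0.2500
Σpᵢ² = 0.0375² + 0.3792² + 0.1792² + 0.1542² + 0.2500² = 0.001406 + 0.143793 + 0.032113 + 0.023778 + 0.062500 = 0.263590
B = 1 / 0.263590 = 3.7938

3.79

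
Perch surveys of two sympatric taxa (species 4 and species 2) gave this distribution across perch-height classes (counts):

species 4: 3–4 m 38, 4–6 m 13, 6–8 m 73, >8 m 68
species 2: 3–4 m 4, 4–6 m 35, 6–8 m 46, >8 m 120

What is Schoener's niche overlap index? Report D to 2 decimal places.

Proportions for species 4 (n=192): 38/192=0.1979, 13/192=0.0677, 73/192=0.3802, 68/192=0.3542
Proportions for species 2 (n=205): 4/205=0.0195, 35/205=0.1707, 46/205=0.2244, 120/205=0.5854
Σ|p₁ᵢ − p₂ᵢ| = 0.1784 + 0.1030 + 0.1558 + 0.2312 = 0.6684
D = 1 − ½ × 0.6684 = 1 − 0.33420 = 0.66580

0.67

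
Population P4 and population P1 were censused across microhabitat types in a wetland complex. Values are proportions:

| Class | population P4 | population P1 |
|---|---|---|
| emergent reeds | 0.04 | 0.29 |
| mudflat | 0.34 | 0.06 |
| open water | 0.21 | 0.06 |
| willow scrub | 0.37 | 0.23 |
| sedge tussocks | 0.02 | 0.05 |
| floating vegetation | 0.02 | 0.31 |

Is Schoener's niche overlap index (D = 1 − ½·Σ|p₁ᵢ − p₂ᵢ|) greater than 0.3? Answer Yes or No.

Σ|p₁ᵢ − p₂ᵢ| = 0.25 + 0.28 + 0.15 + 0.14 + 0.03 + 0.29 = 1.14
D = 1 − ½ × 1.14 = 1 − 0.570 = 0.4300
D = 0.4300 > 0.3 → Yes.

Yes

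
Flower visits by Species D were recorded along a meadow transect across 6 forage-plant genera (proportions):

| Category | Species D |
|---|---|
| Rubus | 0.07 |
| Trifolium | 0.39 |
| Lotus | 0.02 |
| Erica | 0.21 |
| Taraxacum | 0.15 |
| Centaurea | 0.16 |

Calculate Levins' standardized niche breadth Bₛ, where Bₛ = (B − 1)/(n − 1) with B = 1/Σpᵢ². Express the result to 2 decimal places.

0.60

Σpᵢ² = 0.07² + 0.39² + 0.02² + 0.21² + 0.15² + 0.16² = 0.0049 + 0.1521 + 0.0004 + 0.0441 + 0.0225 + 0.0256 = 0.2496
B = 1 / 0.2496 = 4.0064
Bₛ = (B − 1)/(n − 1) = (4.0064 − 1)/(6 − 1) = 3.0064/5 = 0.6013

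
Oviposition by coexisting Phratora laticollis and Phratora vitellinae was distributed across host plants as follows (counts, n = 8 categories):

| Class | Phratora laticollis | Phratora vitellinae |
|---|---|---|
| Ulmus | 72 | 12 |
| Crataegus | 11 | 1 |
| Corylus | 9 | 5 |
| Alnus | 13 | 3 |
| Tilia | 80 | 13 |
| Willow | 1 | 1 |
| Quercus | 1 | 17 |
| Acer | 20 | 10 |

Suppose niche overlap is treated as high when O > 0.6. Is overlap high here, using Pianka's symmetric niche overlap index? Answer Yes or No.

Proportions for Phratora laticollis (n=207): 72/207=0.3478, 11/207=0.0531, 9/207=0.0435, 13/207=0.0628, 80/207=0.3865, 1/207=0.0048, 1/207=0.0048, 20/207=0.0966
Proportions for Phratora vitellinae (n=62): 12/62=0.1935, 1/62=0.0161, 5/62=0.0806, 3/62=0.0484, 13/62=0.2097, 1/62=0.0161, 17/62=0.2742, 10/62=0.1613
Σ p₁ᵢp₂ᵢ = 0.067299 + 0.000855 + 0.003506 + 0.003040 + 0.081049 + 0.000077 + 0.001316 + 0.015582 = 0.172724
Σp_1ᵢ² = 0.3478² + 0.0531² + 0.0435² + 0.0628² + 0.3865² + 0.0048² + 0.0048² + 0.0966² = 0.120965 + 0.002820 + 0.001892 + 0.003944 + 0.149382 + 0.000023 + 0.000023 + 0.009332 = 0.288381
Σp_2ᵢ² = 0.1935² + 0.0161² + 0.0806² + 0.0484² + 0.2097² + 0.0161² + 0.2742² + 0.1613² = 0.037442 + 0.000259 + 0.006496 + 0.002343 + 0.043974 + 0.000259 + 0.075186 + 0.026018 = 0.191977
O = 0.172724 / √(0.288381 × 0.191977) = 0.172724 / 0.2352924 = 0.7341
O = 0.7341 > 0.6 → Yes.

Yes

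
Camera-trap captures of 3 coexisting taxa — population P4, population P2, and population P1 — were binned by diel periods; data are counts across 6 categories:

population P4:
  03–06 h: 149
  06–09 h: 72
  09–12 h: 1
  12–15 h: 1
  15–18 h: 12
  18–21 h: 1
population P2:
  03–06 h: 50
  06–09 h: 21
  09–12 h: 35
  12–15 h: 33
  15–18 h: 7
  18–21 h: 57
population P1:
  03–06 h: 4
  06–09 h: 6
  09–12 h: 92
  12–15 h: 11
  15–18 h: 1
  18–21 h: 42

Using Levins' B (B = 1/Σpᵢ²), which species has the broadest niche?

Proportions for population P4 (n=236): 149/236=0.6314, 72/236=0.3051, 1/236=0.0042, 1/236=0.0042, 12/236=0.0508, 1/236=0.0042
Proportions for population P2 (n=203): 50/203=0.2463, 21/203=0.1034, 35/203=0.1724, 33/203=0.1626, 7/203=0.0345, 57/203=0.2808
Proportions for population P1 (n=156): 4/156=0.0256, 6/156=0.0385, 92/156=0.5897, 11/156=0.0705, 1/156=0.0064, 42/156=0.2692
Σp_P4ᵢ² = 0.6314² + 0.3051² + 0.0042² + 0.0042² + 0.0508² + 0.0042² = 0.398666 + 0.093086 + 0.000018 + 0.000018 + 0.002581 + 0.000018 = 0.494387
B_P4 = 1 / 0.494387 = 2.0227
Σp_P2ᵢ² = 0.2463² + 0.1034² + 0.1724² + 0.1626² + 0.0345² + 0.2808² = 0.060664 + 0.010692 + 0.029722 + 0.026439 + 0.001190 + 0.078849 = 0.207556
B_P2 = 1 / 0.207556 = 4.8180
Σp_P1ᵢ² = 0.0256² + 0.0385² + 0.5897² + 0.0705² + 0.0064² + 0.2692² = 0.000655 + 0.001482 + 0.347746 + 0.004970 + 0.000041 + 0.072469 = 0.427363
B_P1 = 1 / 0.427363 = 2.3399
Highest B → broadest niche (most generalist): population P2 (B = 4.82).

population P2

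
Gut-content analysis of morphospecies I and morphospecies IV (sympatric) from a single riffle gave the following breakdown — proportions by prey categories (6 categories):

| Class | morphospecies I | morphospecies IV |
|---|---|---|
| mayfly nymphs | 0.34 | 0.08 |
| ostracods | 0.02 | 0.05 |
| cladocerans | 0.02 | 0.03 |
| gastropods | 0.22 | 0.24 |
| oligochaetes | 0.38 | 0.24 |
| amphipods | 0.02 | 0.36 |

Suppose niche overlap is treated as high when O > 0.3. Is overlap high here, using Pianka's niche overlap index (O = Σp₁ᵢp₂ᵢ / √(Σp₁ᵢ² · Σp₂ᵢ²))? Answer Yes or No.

Σ p₁ᵢp₂ᵢ = 0.0272 + 0.0010 + 0.0006 + 0.0528 + 0.0912 + 0.0072 = 0.1800
Σp_1ᵢ² = 0.34² + 0.02² + 0.02² + 0.22² + 0.38² + 0.02² = 0.1156 + 0.0004 + 0.0004 + 0.0484 + 0.1444 + 0.0004 = 0.3096
Σp_2ᵢ² = 0.08² + 0.05² + 0.03² + 0.24² + 0.24² + 0.36² = 0.0064 + 0.0025 + 0.0009 + 0.0576 + 0.0576 + 0.1296 = 0.2546
O = 0.1800 / √(0.3096 × 0.2546) = 0.1800 / 0.28076 = 0.6411
O = 0.6411 > 0.3 → Yes.

Yes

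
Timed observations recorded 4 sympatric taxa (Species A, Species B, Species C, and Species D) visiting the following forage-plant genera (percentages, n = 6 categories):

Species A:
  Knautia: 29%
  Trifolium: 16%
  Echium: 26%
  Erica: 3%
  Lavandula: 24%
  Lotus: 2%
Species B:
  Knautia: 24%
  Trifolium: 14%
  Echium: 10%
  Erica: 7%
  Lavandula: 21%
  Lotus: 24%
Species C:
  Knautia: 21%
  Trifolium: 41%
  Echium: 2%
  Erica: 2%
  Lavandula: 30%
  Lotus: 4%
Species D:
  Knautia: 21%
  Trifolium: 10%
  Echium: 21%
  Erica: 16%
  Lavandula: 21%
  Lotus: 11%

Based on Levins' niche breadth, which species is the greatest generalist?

Species D

Convert percentages to proportions (divide by 100).
Σp_Aᵢ² = 0.29² + 0.16² + 0.26² + 0.03² + 0.24² + 0.02² = 0.0841 + 0.0256 + 0.0676 + 0.0009 + 0.0576 + 0.0004 = 0.2362
B_A = 1 / 0.2362 = 4.2337
Σp_Bᵢ² = 0.24² + 0.14² + 0.10² + 0.07² + 0.21² + 0.24² = 0.0576 + 0.0196 + 0.0100 + 0.0049 + 0.0441 + 0.0576 = 0.1938
B_B = 1 / 0.1938 = 5.1600
Σp_Cᵢ² = 0.21² + 0.41² + 0.02² + 0.02² + 0.30² + 0.04² = 0.0441 + 0.1681 + 0.0004 + 0.0004 + 0.0900 + 0.0016 = 0.3046
B_C = 1 / 0.3046 = 3.2830
Σp_Dᵢ² = 0.21² + 0.10² + 0.21² + 0.16² + 0.21² + 0.11² = 0.0441 + 0.0100 + 0.0441 + 0.0256 + 0.0441 + 0.0121 = 0.1800
B_D = 1 / 0.1800 = 5.5556
Highest B → broadest niche (most generalist): Species D (B = 5.56).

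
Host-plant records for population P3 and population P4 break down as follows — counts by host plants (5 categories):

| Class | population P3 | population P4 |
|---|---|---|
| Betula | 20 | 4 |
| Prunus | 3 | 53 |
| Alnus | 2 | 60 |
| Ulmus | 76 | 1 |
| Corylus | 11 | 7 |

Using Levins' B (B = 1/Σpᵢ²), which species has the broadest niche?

population P4

Proportions for population P3 (n=112): 20/112=0.1786, 3/112=0.0268, 2/112=0.0179, 76/112=0.6786, 11/112=0.0982
Proportions for population P4 (n=125): 4/125=0.0320, 53/125=0.4240, 60/125=0.4800, 1/125=0.0080, 7/125=0.0560
Σp_P3ᵢ² = 0.1786² + 0.0268² + 0.0179² + 0.6786² + 0.0982² = 0.031898 + 0.000718 + 0.000320 + 0.460498 + 0.009643 = 0.503077
B_P3 = 1 / 0.503077 = 1.9878
Σp_P4ᵢ² = 0.0320² + 0.4240² + 0.4800² + 0.0080² + 0.0560² = 0.001024 + 0.179776 + 0.230400 + 0.000064 + 0.003136 = 0.414400
B_P4 = 1 / 0.414400 = 2.4131
Highest B → broadest niche (most generalist): population P4 (B = 2.41).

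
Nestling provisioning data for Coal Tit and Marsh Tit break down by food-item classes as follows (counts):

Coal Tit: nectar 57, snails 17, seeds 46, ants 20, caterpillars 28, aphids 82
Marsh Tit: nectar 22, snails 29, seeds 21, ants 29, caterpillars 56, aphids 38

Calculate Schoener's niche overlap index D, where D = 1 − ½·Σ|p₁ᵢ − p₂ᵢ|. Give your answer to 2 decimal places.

0.68

Proportions for Coal Tit (n=250): 57/250=0.2280, 17/250=0.0680, 46/250=0.1840, 20/250=0.0800, 28/250=0.1120, 82/250=0.3280
Proportions for Marsh Tit (n=195): 22/195=0.1128, 29/195=0.1487, 21/195=0.1077, 29/195=0.1487, 56/195=0.2872, 38/195=0.1949
Σ|p₁ᵢ − p₂ᵢ| = 0.1152 + 0.0807 + 0.0763 + 0.0687 + 0.1752 + 0.1331 = 0.6492
D = 1 − ½ × 0.6492 = 1 − 0.32460 = 0.67540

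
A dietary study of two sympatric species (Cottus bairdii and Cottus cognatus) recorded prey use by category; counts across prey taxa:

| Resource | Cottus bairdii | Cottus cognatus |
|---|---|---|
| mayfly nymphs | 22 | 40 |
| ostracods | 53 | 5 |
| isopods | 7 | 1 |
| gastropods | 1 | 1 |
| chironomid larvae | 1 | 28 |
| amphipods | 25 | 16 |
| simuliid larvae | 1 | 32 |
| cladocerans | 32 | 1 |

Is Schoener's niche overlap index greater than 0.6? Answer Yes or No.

Proportions for Cottus bairdii (n=142): 22/142=0.1549, 53/142=0.3732, 7/142=0.0493, 1/142=0.0070, 1/142=0.0070, 25/142=0.1761, 1/142=0.0070, 32/142=0.2254
Proportions for Cottus cognatus (n=124): 40/124=0.3226, 5/124=0.0403, 1/124=0.0081, 1/124=0.0081, 28/124=0.2258, 16/124=0.1290, 32/124=0.2581, 1/124=0.0081
Σ|p₁ᵢ − p₂ᵢ| = 0.1677 + 0.3329 + 0.0412 + 0.0011 + 0.2188 + 0.0471 + 0.2511 + 0.2173 = 1.2772
D = 1 − ½ × 1.2772 = 1 − 0.63860 = 0.36140
D = 0.36140 < 0.6 → No.

No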